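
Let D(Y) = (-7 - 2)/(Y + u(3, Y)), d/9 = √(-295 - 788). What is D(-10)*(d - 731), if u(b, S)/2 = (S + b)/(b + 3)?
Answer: -19737/37 + 4617*I*√3/37 ≈ -533.43 + 216.13*I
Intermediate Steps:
d = 171*I*√3 (d = 9*√(-295 - 788) = 9*√(-1083) = 9*(19*I*√3) = 171*I*√3 ≈ 296.18*I)
u(b, S) = 2*(S + b)/(3 + b) (u(b, S) = 2*((S + b)/(b + 3)) = 2*((S + b)/(3 + b)) = 2*(S + b)/(3 + b))
D(Y) = -9/(1 + 4*Y/3) (D(Y) = (-7 - 2)/(Y + 2*(Y + 3)/(3 + 3)) = -9/(Y + 2*(3 + Y)/6) = -9/(Y + 2*(⅙)*(3 + Y)) = -9/(Y + (1 + Y/3)) = -9/(1 + 4*Y/3))
D(-10)*(d - 731) = (-27/(3 + 4*(-10)))*(171*I*√3 - 731) = (-27/(3 - 40))*(-731 + 171*I*√3) = (-27/(-37))*(-731 + 171*I*√3) = (-27*(-1/37))*(-731 + 171*I*√3) = 27*(-731 + 171*I*√3)/37 = -19737/37 + 4617*I*√3/37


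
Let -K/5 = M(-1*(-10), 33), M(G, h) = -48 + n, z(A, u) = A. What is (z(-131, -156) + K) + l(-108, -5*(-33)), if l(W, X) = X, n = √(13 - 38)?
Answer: 274 - 25*I ≈ 274.0 - 25.0*I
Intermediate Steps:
n = 5*I (n = √(-25) = 5*I ≈ 5.0*I)
M(G, h) = -48 + 5*I
K = 240 - 25*I (K = -5*(-48 + 5*I) = 240 - 25*I ≈ 240.0 - 25.0*I)
(z(-131, -156) + K) + l(-108, -5*(-33)) = (-131 + (240 - 25*I)) - 5*(-33) = (109 - 25*I) + 165 = 274 - 25*I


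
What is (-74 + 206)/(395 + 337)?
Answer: 11/61 ≈ 0.18033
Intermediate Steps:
(-74 + 206)/(395 + 337) = 132/732 = 132*(1/732) = 11/61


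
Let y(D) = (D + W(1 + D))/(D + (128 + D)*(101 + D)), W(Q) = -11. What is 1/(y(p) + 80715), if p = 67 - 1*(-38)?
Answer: 48103/3882633739 ≈ 1.2389e-5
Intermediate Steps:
p = 105 (p = 67 + 38 = 105)
y(D) = (-11 + D)/(D + (101 + D)*(128 + D)) (y(D) = (D - 11)/(D + (128 + D)*(101 + D)) = (-11 + D)/(D + (101 + D)*(128 + D)))
1/(y(p) + 80715) = 1/((-11 + 105)/(12928 + 105² + 230*105) + 80715) = 1/(94/(12928 + 11025 + 24150) + 80715) = 1/(94/48103 + 80715) = 1/(3882633739/48103) = 48103/3882633739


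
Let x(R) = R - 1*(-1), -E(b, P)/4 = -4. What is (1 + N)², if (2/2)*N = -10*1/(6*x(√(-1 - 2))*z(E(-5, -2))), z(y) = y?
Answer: (4128*√3 + 5063*I)/(4608*(I + √3)) ≈ 0.94656 + 0.087862*I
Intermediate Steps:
E(b, P) = 16 (E(b, P) = -4*(-4) = 16)
x(R) = 1 + R (x(R) = R + 1 = 1 + R)
N = -10/(96 + 96*I*√3) (N = -10*1/(96*(1 + √(-1 - 2))) = -10*1/(96*(1 + √(-3))) = -10*1/(96*(1 + I*√3)) = -10*1/(6*(16 + 16*I*√3)) = -10/(96 + 96*I*√3) ≈ -0.026042 + 0.045106*I)
(1 + N)² = (1 + (-5/192 + 5*I*√3/192))² = (187/192 + 5*I*√3/192)²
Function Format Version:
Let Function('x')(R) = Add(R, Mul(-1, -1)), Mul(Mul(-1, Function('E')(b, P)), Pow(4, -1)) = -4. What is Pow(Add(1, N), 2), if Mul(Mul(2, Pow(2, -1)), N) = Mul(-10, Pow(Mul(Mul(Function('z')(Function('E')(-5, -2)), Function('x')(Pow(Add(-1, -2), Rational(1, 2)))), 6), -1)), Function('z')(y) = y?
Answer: Mul(Rational(1, 4608), Pow(Add(I, Pow(3, Rational(1, 2))), -1), Add(Mul(4128, Pow(3, Rational(1, 2))), Mul(5063, I))) ≈ Add(0.94656, Mul(0.087862, I))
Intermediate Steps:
Function('E')(b, P) = 16 (Function('E')(b, P) = Mul(-4, -4) = 16)
Function('x')(R) = Add(1, R) (Function('x')(R) = Add(R, 1) = Add(1, R))
N = Mul(-10, Pow(Add(96, Mul(96, I, Pow(3, Rational(1, 2)))), -1)) (N = Mul(-10, Pow(Mul(Mul(16, Add(1, Pow(Add(-1, -2), Rational(1, 2)))), 6), -1)) = Mul(-10, Pow(Mul(Mul(16, Add(1, Pow(-3, Rational(1, 2)))), 6), -1)) = Mul(-10, Pow(Mul(Mul(16, Add(1, Mul(I, Pow(3, Rational(1, 2))))), 6), -1)) = Mul(-10, Pow(Mul(Add(16, Mul(16, I, Pow(3, Rational(1, 2)))), 6), -1)) = Mul(-10, Pow(Add(96, Mul(96, I, Pow(3, Rational(1, 2)))), -1)) ≈ Add(-0.026042, Mul(0.045106, I)))
Pow(Add(1, N), 2) = Pow(Add(1, Add(Rational(-5, 192), Mul(Rational(5, 192), I, Pow(3, Rational(1, 2))))), 2) = Pow(Add(Rational(187, 192), Mul(Rational(5, 192), I, Pow(3, Rational(1, 2)))), 2)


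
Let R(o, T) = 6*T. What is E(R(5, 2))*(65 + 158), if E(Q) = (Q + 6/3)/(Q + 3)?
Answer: 3122/15 ≈ 208.13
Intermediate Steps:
E(Q) = (2 + Q)/(3 + Q) (E(Q) = (Q + 6*(1/3))/(3 + Q) = (Q + 2)/(3 + Q) = (2 + Q)/(3 + Q))
E(R(5, 2))*(65 + 158) = ((2 + 6*2)/(3 + 6*2))*(65 + 158) = ((2 + 12)/(3 + 12))*223 = (14/15)*223 = 3122/15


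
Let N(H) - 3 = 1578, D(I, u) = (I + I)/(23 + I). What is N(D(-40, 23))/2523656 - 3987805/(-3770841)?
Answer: 10069809714701/9516305514696 ≈ 1.0582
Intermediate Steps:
D(I, u) = 2*I/(23 + I) (D(I, u) = (2*I)/(23 + I) = 2*I/(23 + I))
N(H) = 1581 (N(H) = 3 + 1578 = 1581)
N(D(-40, 23))/2523656 - 3987805/(-3770841) = 1581/2523656 - 3987805/(-3770841) = 1581*(1/2523656) - 3987805*(-1/3770841) = 1581/2523656 + 3987805/3770841 = 10069809714701/9516305514696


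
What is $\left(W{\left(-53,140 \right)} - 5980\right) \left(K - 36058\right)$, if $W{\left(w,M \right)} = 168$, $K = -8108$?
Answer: $256692792$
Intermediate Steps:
$\left(W{\left(-53,140 \right)} - 5980\right) \left(K - 36058\right) = \left(168 - 5980\right) \left(-8108 - 36058\right) = \left(-5812\right) \left(-44166\right) = 256692792$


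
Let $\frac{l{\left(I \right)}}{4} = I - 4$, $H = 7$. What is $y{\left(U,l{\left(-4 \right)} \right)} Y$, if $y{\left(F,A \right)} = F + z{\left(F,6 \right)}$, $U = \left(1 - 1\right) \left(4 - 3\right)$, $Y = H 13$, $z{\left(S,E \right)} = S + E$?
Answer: $546$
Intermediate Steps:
$z{\left(S,E \right)} = E + S$
$l{\left(I \right)} = -16 + 4 I$ ($l{\left(I \right)} = 4 \left(I - 4\right) = 4 \left(-4 + I\right) = -16 + 4 I$)
$Y = 91$ ($Y = 7 \cdot 13 = 91$)
$U = 0$ ($U = 0 \cdot 1 = 0$)
$y{\left(F,A \right)} = 6 + 2 F$ ($y{\left(F,A \right)} = F + \left(6 + F\right) = 6 + 2 F$)
$y{\left(U,l{\left(-4 \right)} \right)} Y = \left(6 + 2 \cdot 0\right) 91 = \left(6 + 0\right) 91 = 6 \cdot 91 = 546$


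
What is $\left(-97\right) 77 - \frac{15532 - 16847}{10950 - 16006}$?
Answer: $- \frac{37764579}{5056} \approx -7469.3$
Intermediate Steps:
$\left(-97\right) 77 - \frac{15532 - 16847}{10950 - 16006} = -7469 - - \frac{1315}{-5056} = -7469 - \left(-1315\right) \left(- \frac{1}{5056}\right) = -7469 - \frac{1315}{5056} = - \frac{37764579}{5056}$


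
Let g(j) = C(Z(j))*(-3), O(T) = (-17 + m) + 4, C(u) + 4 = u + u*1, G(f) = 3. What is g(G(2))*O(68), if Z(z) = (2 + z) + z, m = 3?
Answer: 360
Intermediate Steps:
Z(z) = 2 + 2*z
C(u) = -4 + 2*u (C(u) = -4 + (u + u*1) = -4 + (u + u) = -4 + 2*u)
O(T) = -10 (O(T) = (-17 + 3) + 4 = -14 + 4 = -10)
g(j) = -12*j (g(j) = (-4 + 2*(2 + 2*j))*(-3) = (-4 + (4 + 4*j))*(-3) = (4*j)*(-3) = -12*j)
g(G(2))*O(68) = -12*3*(-10) = -36*(-10) = 360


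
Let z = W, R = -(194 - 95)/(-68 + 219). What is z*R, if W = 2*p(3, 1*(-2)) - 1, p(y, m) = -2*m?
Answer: -693/151 ≈ -4.5894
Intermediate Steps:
W = 7 (W = 2*(-2*(-2)) - 1 = 2*4 - 1 = 8 - 1 = 7)
R = -99/151 ≈ -0.65563
z = 7
z*R = 7*(-99/151) = -693/151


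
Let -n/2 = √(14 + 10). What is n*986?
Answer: -3944*√6 ≈ -9660.8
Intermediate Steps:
n = -4*√6 (n = -2*√(14 + 10) = -4*√6 ≈ -9.7980)
n*986 = -4*√6*986 = -3944*√6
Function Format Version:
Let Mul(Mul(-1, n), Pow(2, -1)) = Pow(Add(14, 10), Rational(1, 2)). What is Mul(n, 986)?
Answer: Mul(-3944, Pow(6, Rational(1, 2))) ≈ -9660.8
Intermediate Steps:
n = Mul(-4, Pow(6, Rational(1, 2))) (n = Mul(-2, Pow(Add(14, 10), Rational(1, 2))) = Mul(-2, Pow(24, Rational(1, 2))) = Mul(-2, Mul(2, Pow(6, Rational(1, 2)))) = Mul(-4, Pow(6, Rational(1, 2))) ≈ -9.7980)
Mul(n, 986) = Mul(Mul(-4, Pow(6, Rational(1, 2))), 986) = Mul(-3944, Pow(6, Rational(1, 2)))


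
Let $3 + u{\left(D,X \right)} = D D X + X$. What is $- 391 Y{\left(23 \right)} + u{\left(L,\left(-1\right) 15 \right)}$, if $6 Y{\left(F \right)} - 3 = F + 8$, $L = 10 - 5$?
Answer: $- \frac{7826}{3} \approx -2608.7$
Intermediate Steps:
$L = 5$ ($L = 10 - 5 = 5$)
$u{\left(D,X \right)} = -3 + X + X D^{2}$ ($u{\left(D,X \right)} = -3 + \left(D D X + X\right) = -3 + \left(D^{2} X + X\right) = -3 + \left(X D^{2} + X\right) = -3 + \left(X + X D^{2}\right) = -3 + X + X D^{2}$)
$Y{\left(F \right)} = \frac{11}{6} + \frac{F}{6}$ ($Y{\left(F \right)} = \frac{1}{2} + \frac{F + 8}{6} = \frac{1}{2} + \frac{8 + F}{6} = \frac{1}{2} + \left(\frac{4}{3} + \frac{F}{6}\right) = \frac{11}{6} + \frac{F}{6}$)
$- 391 Y{\left(23 \right)} + u{\left(L,\left(-1\right) 15 \right)} = - 391 \left(\frac{11}{6} + \frac{1}{6} \cdot 23\right) - \left(18 - \left(-1\right) 15 \cdot 5^{2}\right) = - 391 \left(\frac{11}{6} + \frac{23}{6}\right) - 393 = \left(-391\right) \frac{17}{3} - 393 = - \frac{6647}{3} - 393 = - \frac{7826}{3}$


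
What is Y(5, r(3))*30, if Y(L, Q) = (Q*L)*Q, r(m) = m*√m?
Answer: 4050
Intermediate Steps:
r(m) = m^(3/2)
Y(L, Q) = L*Q² (Y(L, Q) = (L*Q)*Q = L*Q²)
Y(5, r(3))*30 = (5*(3^(3/2))²)*30 = (5*(3*√3)²)*30 = (5*27)*30 = 135*30 = 4050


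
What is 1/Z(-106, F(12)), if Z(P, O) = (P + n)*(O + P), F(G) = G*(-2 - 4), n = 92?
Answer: 1/2492 ≈ 0.00040128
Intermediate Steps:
F(G) = -6*G (F(G) = G*(-6) = -6*G)
Z(P, O) = (92 + P)*(O + P) (Z(P, O) = (P + 92)*(O + P) = (92 + P)*(O + P))
1/Z(-106, F(12)) = 1/((-106)² + 92*(-6*12) + 92*(-106) - 6*12*(-106)) = 1/(11236 + 92*(-72) - 9752 - 72*(-106)) = 1/(11236 - 6624 - 9752 + 7632) = 1/2492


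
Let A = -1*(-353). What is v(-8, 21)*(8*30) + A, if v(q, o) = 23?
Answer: 5873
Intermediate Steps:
A = 353
v(-8, 21)*(8*30) + A = 23*(8*30) + 353 = 23*240 + 353 = 5520 + 353 = 5873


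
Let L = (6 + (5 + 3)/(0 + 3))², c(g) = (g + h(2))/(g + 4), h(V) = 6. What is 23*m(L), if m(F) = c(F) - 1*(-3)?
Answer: 32959/356 ≈ 92.581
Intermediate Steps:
c(g) = (6 + g)/(4 + g) (c(g) = (g + 6)/(g + 4) = (6 + g)/(4 + g))
L = 676/9 (L = (6 + 8/3)² = (26/3)² = 676/9 ≈ 75.111)
m(F) = 3 + (6 + F)/(4 + F) (m(F) = (6 + F)/(4 + F) - 1*(-3) = (6 + F)/(4 + F) + 3 = 3 + (6 + F)/(4 + F))
23*m(L) = 23*(2*(9 + 2*(676/9))/(4 + 676/9)) = 23*(2*(9 + 1352/9)/(712/9)) = 23*(2*(9/712)*(1433/9)) = 23*(1433/356) = 32959/356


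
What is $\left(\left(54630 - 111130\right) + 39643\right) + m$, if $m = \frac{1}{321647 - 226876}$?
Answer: $- \frac{1597554746}{94771} \approx -16857.0$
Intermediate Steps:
$m = \frac{1}{94771} \approx 1.0552 \cdot 10^{-5}$
$\left(\left(54630 - 111130\right) + 39643\right) + m = \left(\left(54630 - 111130\right) + 39643\right) + \frac{1}{94771} = \left(-56500 + 39643\right) + \frac{1}{94771} = -16857 + \frac{1}{94771} = - \frac{1597554746}{94771}$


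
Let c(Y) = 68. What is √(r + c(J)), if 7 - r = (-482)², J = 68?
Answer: I*√232249 ≈ 481.92*I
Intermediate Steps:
r = -232317 (r = 7 - 1*(-482)² = 7 - 1*232324 = 7 - 232324 = -232317)
√(r + c(J)) = √(-232317 + 68) = √(-232249) = I*√232249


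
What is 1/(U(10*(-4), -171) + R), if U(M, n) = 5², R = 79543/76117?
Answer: 76117/1982468 ≈ 0.038395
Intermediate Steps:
R = 79543/76117 (R = 79543*(1/76117) = 79543/76117 ≈ 1.0450)
U(M, n) = 25
1/(U(10*(-4), -171) + R) = 1/(25 + 79543/76117) = 1/(1982468/76117) = 76117/1982468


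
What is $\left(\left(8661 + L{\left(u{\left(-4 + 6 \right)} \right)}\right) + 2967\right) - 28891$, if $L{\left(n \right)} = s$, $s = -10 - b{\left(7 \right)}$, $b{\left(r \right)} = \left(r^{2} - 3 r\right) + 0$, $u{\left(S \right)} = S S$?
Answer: $-17301$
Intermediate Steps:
$u{\left(S \right)} = S^{2}$
$b{\left(r \right)} = r^{2} - 3 r$
$s = -38$ ($s = -10 - 7 \left(-3 + 7\right) = -10 - 7 \cdot 4 = -10 - 28 = -38$)
$L{\left(n \right)} = -38$
$\left(\left(8661 + L{\left(u{\left(-4 + 6 \right)} \right)}\right) + 2967\right) - 28891 = \left(\left(8661 - 38\right) + 2967\right) - 28891 = \left(8623 + 2967\right) - 28891 = 11590 - 28891 = -17301$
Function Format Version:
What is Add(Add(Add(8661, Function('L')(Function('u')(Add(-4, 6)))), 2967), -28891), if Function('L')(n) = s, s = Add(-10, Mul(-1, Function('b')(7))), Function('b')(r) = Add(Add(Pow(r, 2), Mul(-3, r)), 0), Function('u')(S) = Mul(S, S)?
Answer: -17301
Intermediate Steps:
Function('u')(S) = Pow(S, 2)
Function('b')(r) = Add(Pow(r, 2), Mul(-3, r))
s = -38 (s = Add(-10, Mul(-1, Mul(7, Add(-3, 7)))) = Add(-10, Mul(-1, Mul(7, 4))) = Add(-10, Mul(-1, 28)) = Add(-10, -28) = -38)
Function('L')(n) = -38
Add(Add(Add(8661, Function('L')(Function('u')(Add(-4, 6)))), 2967), -28891) = Add(Add(Add(8661, -38), 2967), -28891) = Add(Add(8623, 2967), -28891) = Add(11590, -28891) = -17301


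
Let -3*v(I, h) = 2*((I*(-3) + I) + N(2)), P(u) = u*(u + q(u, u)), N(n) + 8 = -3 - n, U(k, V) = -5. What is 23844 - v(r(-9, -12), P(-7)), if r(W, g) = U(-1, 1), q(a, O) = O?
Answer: 23842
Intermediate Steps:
r(W, g) = -5
N(n) = -11 - n (N(n) = -8 + (-3 - n) = -11 - n)
P(u) = 2*u² (P(u) = u*(u + u) = u*(2*u) = 2*u²)
v(I, h) = 26/3 + 4*I/3 (v(I, h) = -2*((I*(-3) + I) + (-11 - 1*2))/3 = -2*((-3*I + I) + (-11 - 2))/3 = -2*(-2*I - 13)/3 = -2*(-13 - 2*I)/3 = -(-26 - 4*I)/3 = 26/3 + 4*I/3)
23844 - v(r(-9, -12), P(-7)) = 23844 - (26/3 + (4/3)*(-5)) = 23844 - (26/3 - 20/3) = 23844 - 1*2 = 23844 - 2 = 23842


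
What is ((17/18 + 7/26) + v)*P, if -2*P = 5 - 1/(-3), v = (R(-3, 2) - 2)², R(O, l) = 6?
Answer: -16112/351 ≈ -45.903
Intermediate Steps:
v = 16 (v = (6 - 2)² = 4² = 16)
P = -8/3 (P = -(5 - 1/(-3))/2 = -(5 - 1*(-⅓))/2 = -(5 + ⅓)/2 = -½*16/3 = -8/3 ≈ -2.6667)
((17/18 + 7/26) + v)*P = ((17/18 + 7/26) + 16)*(-8/3) = (142/117 + 16)*(-8/3) = (2014/117)*(-8/3) = -16112/351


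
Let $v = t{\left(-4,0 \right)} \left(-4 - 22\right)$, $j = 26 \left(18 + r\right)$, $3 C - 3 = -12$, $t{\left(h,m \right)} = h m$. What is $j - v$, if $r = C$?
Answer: $390$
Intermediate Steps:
$C = -3$ ($C = 1 + \frac{1}{3} \left(-12\right) = 1 - 4 = -3$)
$r = -3$
$j = 390$ ($j = 26 \left(18 - 3\right) = 26 \cdot 15 = 390$)
$v = 0$ ($v = \left(-4\right) 0 \left(-4 - 22\right) = 0 \left(-26\right) = 0$)
$j - v = 390 - 0 = 390 + 0 = 390$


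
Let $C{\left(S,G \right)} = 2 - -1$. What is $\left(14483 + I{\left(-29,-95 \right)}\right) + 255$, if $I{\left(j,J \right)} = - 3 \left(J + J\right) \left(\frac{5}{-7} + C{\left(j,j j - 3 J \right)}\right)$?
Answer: $\frac{112286}{7} \approx 16041.0$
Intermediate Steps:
$C{\left(S,G \right)} = 3$ ($C{\left(S,G \right)} = 2 + 1 = 3$)
$I{\left(j,J \right)} = - \frac{96 J}{7}$ ($I{\left(j,J \right)} = - 3 \left(J + J\right) \left(\frac{5}{-7} + 3\right) = - 3 \cdot 2 J \left(5 \left(- \frac{1}{7}\right) + 3\right) = - 3 \cdot 2 J \left(- \frac{5}{7} + 3\right) = - 3 \cdot 2 J \frac{16}{7} = - 3 \frac{32 J}{7} = - \frac{96 J}{7}$)
$\left(14483 + I{\left(-29,-95 \right)}\right) + 255 = \left(14483 - - \frac{9120}{7}\right) + 255 = \left(14483 + \frac{9120}{7}\right) + 255 = \frac{110501}{7} + 255 = \frac{112286}{7}$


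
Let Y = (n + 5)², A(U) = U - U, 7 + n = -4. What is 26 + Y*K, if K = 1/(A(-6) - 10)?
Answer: 112/5 ≈ 22.400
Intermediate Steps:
n = -11 (n = -7 - 4 = -11)
A(U) = 0
Y = 36 (Y = (-11 + 5)² = (-6)² = 36)
K = -⅒ (K = 1/(0 - 10) = 1/(-10) = -⅒ ≈ -0.10000)
26 + Y*K = 26 + 36*(-⅒) = 26 - 18/5 = 112/5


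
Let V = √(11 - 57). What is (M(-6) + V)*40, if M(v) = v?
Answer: -240 + 40*I*√46 ≈ -240.0 + 271.29*I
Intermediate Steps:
V = I*√46 (V = √(-46) = I*√46 ≈ 6.7823*I)
(M(-6) + V)*40 = (-6 + I*√46)*40 = -240 + 40*I*√46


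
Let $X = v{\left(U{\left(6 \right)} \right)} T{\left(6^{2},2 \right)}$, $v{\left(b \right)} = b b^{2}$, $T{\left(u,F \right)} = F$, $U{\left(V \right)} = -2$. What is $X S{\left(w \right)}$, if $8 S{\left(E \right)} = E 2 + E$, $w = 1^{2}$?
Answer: $-6$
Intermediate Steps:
$w = 1$
$S{\left(E \right)} = \frac{3 E}{8}$ ($S{\left(E \right)} = \frac{E 2 + E}{8} = \frac{2 E + E}{8} = \frac{3 E}{8}$)
$v{\left(b \right)} = b^{3}$
$X = -16$ ($X = \left(-2\right)^{3} \cdot 2 = \left(-8\right) 2 = -16$)
$X S{\left(w \right)} = - 16 \cdot \frac{3}{8} \cdot 1 = \left(-16\right) \frac{3}{8} = -6$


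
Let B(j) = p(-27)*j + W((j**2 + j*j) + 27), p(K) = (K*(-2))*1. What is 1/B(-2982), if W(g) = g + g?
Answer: 1/35408322 ≈ 2.8242e-8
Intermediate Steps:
p(K) = -2*K (p(K) = -2*K*1 = -2*K)
W(g) = 2*g
B(j) = 54 + 4*j**2 + 54*j (B(j) = (-2*(-27))*j + 2*((j**2 + j*j) + 27) = 54*j + 2*((j**2 + j**2) + 27) = 54*j + 2*(2*j**2 + 27) = 54*j + 2*(27 + 2*j**2) = 54*j + (54 + 4*j**2) = 54 + 4*j**2 + 54*j)
1/B(-2982) = 1/(54 + 4*(-2982)**2 + 54*(-2982)) = 1/(54 + 4*8892324 - 161028) = 1/(54 + 35569296 - 161028) = 1/35408322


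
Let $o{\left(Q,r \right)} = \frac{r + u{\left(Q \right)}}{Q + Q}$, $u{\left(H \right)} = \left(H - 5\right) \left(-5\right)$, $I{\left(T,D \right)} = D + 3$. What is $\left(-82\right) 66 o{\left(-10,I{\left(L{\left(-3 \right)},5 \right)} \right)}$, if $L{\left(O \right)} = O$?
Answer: $\frac{112299}{5} \approx 22460.0$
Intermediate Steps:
$I{\left(T,D \right)} = 3 + D$
$u{\left(H \right)} = 25 - 5 H$ ($u{\left(H \right)} = \left(-5 + H\right) \left(-5\right) = 25 - 5 H$)
$o{\left(Q,r \right)} = \frac{25 + r - 5 Q}{2 Q}$ ($o{\left(Q,r \right)} = \frac{r - \left(-25 + 5 Q\right)}{Q + Q} = \frac{25 + r - 5 Q}{2 Q}$)
$\left(-82\right) 66 o{\left(-10,I{\left(L{\left(-3 \right)},5 \right)} \right)} = \left(-82\right) 66 \frac{25 + \left(3 + 5\right) - -50}{2 \left(-10\right)} = - 5412 \cdot \frac{1}{2} \left(- \frac{1}{10}\right) \left(25 + 8 + 50\right) = - 5412 \cdot \frac{1}{2} \left(- \frac{1}{10}\right) 83 = \left(-5412\right) \left(- \frac{83}{20}\right) = \frac{112299}{5}$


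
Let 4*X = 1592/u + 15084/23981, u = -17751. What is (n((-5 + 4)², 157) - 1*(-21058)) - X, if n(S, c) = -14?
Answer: 8958094172581/425686731 ≈ 21044.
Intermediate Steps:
X = 57394583/425686731 (X = (1592/(-17751) + 15084/23981)/4 = (1592*(-1/17751) + 15084*(1/23981))/4 = (-1592/17751 + 15084/23981)/4 = (¼)*(229578332/425686731) = 57394583/425686731 ≈ 0.13483)
(n((-5 + 4)², 157) - 1*(-21058)) - X = (-14 - 1*(-21058)) - 1*57394583/425686731 = (-14 + 21058) - 57394583/425686731 = 21044 - 57394583/425686731 = 8958094172581/425686731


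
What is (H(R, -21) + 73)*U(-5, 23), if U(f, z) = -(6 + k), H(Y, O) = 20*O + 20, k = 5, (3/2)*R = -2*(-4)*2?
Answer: 3597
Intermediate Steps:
R = 32/3 (R = 2*(-2*(-4)*2)/3 = 2*(8*2)/3 = (⅔)*16 = 32/3 ≈ 10.667)
H(Y, O) = 20 + 20*O
U(f, z) = -11 (U(f, z) = -(6 + 5) = -1*11 = -11)
(H(R, -21) + 73)*U(-5, 23) = ((20 + 20*(-21)) + 73)*(-11) = ((20 - 420) + 73)*(-11) = (-400 + 73)*(-11) = -327*(-11) = 3597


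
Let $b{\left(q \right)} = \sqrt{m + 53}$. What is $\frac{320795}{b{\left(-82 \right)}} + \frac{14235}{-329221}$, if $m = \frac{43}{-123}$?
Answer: $- \frac{14235}{329221} + \frac{320795 \sqrt{199137}}{3238} \approx 44211.0$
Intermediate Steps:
$m = - \frac{43}{123}$ ($m = 43 \left(- \frac{1}{123}\right) = - \frac{43}{123} \approx -0.34959$)
$b{\left(q \right)} = \frac{2 \sqrt{199137}}{123}$ ($b{\left(q \right)} = \sqrt{- \frac{43}{123} + 53} = \sqrt{\frac{6476}{123}} = \frac{2 \sqrt{199137}}{123}$)
$\frac{320795}{b{\left(-82 \right)}} + \frac{14235}{-329221} = \frac{320795}{\frac{2}{123} \sqrt{199137}} + \frac{14235}{-329221} = 320795 \frac{\sqrt{199137}}{3238} + 14235 \left(- \frac{1}{329221}\right) = \frac{320795 \sqrt{199137}}{3238} - \frac{14235}{329221} = - \frac{14235}{329221} + \frac{320795 \sqrt{199137}}{3238}$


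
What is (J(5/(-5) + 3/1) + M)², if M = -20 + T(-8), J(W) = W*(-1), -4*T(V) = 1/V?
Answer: 494209/1024 ≈ 482.63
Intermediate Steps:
T(V) = -1/(4*V)
J(W) = -W
M = -639/32 (M = -20 - ¼/(-8) = -20 - ¼*(-⅛) = -20 + 1/32 = -639/32 ≈ -19.969)
(J(5/(-5) + 3/1) + M)² = (-(5/(-5) + 3/1) - 639/32)² = (-(5*(-⅕) + 3*1) - 639/32)² = (-(-1 + 3) - 639/32)² = (-1*2 - 639/32)² = (-2 - 639/32)² = (-703/32)² = 494209/1024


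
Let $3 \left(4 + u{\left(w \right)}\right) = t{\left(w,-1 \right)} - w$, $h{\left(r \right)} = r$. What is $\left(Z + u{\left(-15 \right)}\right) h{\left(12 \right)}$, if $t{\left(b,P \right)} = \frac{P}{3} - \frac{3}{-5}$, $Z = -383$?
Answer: $- \frac{68744}{15} \approx -4582.9$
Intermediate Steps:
$t{\left(b,P \right)} = \frac{3}{5} + \frac{P}{3}$ ($t{\left(b,P \right)} = P \frac{1}{3} - - \frac{3}{5} = \frac{P}{3} + \frac{3}{5} = \frac{3}{5} + \frac{P}{3}$)
$u{\left(w \right)} = - \frac{176}{45} - \frac{w}{3}$ ($u{\left(w \right)} = -4 + \frac{\left(\frac{3}{5} + \frac{1}{3} \left(-1\right)\right) - w}{3} = -4 + \frac{\left(\frac{3}{5} - \frac{1}{3}\right) - w}{3} = -4 + \frac{\frac{4}{15} - w}{3} = -4 - \left(- \frac{4}{45} + \frac{w}{3}\right) = - \frac{176}{45} - \frac{w}{3}$)
$\left(Z + u{\left(-15 \right)}\right) h{\left(12 \right)} = \left(-383 - - \frac{49}{45}\right) 12 = \left(-383 + \left(- \frac{176}{45} + 5\right)\right) 12 = \left(-383 + \frac{49}{45}\right) 12 = \left(- \frac{17186}{45}\right) 12 = - \frac{68744}{15}$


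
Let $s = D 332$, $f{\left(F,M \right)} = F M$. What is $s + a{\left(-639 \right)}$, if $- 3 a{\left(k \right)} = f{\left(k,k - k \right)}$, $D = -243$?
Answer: $-80676$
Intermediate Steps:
$s = -80676$ ($s = \left(-243\right) 332 = -80676$)
$a{\left(k \right)} = 0$ ($a{\left(k \right)} = - \frac{k \left(k - k\right)}{3} = - \frac{k 0}{3} = \left(- \frac{1}{3}\right) 0 = 0$)
$s + a{\left(-639 \right)} = -80676 + 0 = -80676$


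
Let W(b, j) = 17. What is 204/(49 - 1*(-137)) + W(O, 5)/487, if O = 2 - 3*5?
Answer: 17085/15097 ≈ 1.1317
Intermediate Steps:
O = -13 (O = 2 - 15 = -13)
204/(49 - 1*(-137)) + W(O, 5)/487 = 204/(49 - 1*(-137)) + 17/487 = 204/(49 + 137) + 17*(1/487) = 204/186 + 17/487 = 204*(1/186) + 17/487 = 34/31 + 17/487 = 17085/15097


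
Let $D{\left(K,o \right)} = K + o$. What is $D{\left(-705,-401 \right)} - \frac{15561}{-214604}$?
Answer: $- \frac{18256651}{16508} \approx -1105.9$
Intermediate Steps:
$D{\left(-705,-401 \right)} - \frac{15561}{-214604} = \left(-705 - 401\right) - \frac{15561}{-214604} = -1106 - 15561 \left(- \frac{1}{214604}\right) = -1106 - - \frac{1197}{16508} = -1106 + \frac{1197}{16508} = - \frac{18256651}{16508}$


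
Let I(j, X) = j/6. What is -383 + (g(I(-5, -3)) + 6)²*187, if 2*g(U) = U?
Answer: 784291/144 ≈ 5446.5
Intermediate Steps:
I(j, X) = j/6 (I(j, X) = j*(⅙) = j/6)
g(U) = U/2
-383 + (g(I(-5, -3)) + 6)²*187 = -383 + (((⅙)*(-5))/2 + 6)²*187 = -383 + ((½)*(-⅚) + 6)²*187 = -383 + (-5/12 + 6)²*187 = -383 + (67/12)²*187 = -383 + (4489/144)*187 = -383 + 839443/144 = 784291/144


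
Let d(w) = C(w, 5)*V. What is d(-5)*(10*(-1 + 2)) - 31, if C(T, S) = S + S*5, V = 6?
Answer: 1769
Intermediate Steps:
C(T, S) = 6*S (C(T, S) = S + 5*S = 6*S)
d(w) = 180 (d(w) = (6*5)*6 = 30*6 = 180)
d(-5)*(10*(-1 + 2)) - 31 = 180*(10*(-1 + 2)) - 31 = 180*(10*1) - 31 = 180*10 - 31 = 1800 - 31 = 1769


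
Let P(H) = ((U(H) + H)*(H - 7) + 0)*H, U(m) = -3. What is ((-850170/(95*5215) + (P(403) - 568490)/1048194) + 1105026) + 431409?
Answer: 11398621029254636/7418593035 ≈ 1.5365e+6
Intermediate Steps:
P(H) = H*(-7 + H)*(-3 + H) (P(H) = ((-3 + H)*(H - 7) + 0)*H = ((-3 + H)*(-7 + H) + 0)*H = ((-7 + H)*(-3 + H) + 0)*H = ((-7 + H)*(-3 + H))*H = H*(-7 + H)*(-3 + H))
((-850170/(95*5215) + (P(403) - 568490)/1048194) + 1105026) + 431409 = ((-850170/(95*5215) + (403*(21 + 403**2 - 10*403) - 568490)/1048194) + 1105026) + 431409 = ((-850170/495425 + (403*(21 + 162409 - 4030) - 568490)*(1/1048194)) + 1105026) + 431409 = ((-850170*1/495425 + (403*158400 - 568490)*(1/1048194)) + 1105026) + 431409 = ((-170034/99085 + (63835200 - 568490)*(1/1048194)) + 1105026) + 431409 = ((-170034/99085 + 63266710*(1/1048194)) + 1105026) + 431409 = ((-170034/99085 + 31633355/524097) + 1105026) + 431409 = (435039524411/7418593035 + 1105026) + 431409 = 8198173226618321/7418593035 + 431409 = 11398621029254636/7418593035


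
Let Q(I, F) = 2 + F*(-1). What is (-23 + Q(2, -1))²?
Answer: 400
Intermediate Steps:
Q(I, F) = 2 - F
(-23 + Q(2, -1))² = (-23 + (2 - 1*(-1)))² = (-23 + (2 + 1))² = (-23 + 3)² = (-20)² = 400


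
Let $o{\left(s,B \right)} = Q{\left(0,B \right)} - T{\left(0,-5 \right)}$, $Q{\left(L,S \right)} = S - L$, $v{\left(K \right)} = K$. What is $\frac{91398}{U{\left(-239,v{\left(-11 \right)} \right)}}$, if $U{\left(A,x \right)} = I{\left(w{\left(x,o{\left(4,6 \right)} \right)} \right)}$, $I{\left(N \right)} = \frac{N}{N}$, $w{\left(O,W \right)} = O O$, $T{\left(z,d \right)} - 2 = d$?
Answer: $91398$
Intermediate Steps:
$T{\left(z,d \right)} = 2 + d$
$o{\left(s,B \right)} = 3 + B$ ($o{\left(s,B \right)} = \left(B - 0\right) - \left(2 - 5\right) = \left(B + 0\right) - -3 = B + 3 = 3 + B$)
$w{\left(O,W \right)} = O^{2}$
$I{\left(N \right)} = 1$
$U{\left(A,x \right)} = 1$
$\frac{91398}{U{\left(-239,v{\left(-11 \right)} \right)}} = \frac{91398}{1} = 91398 \cdot 1 = 91398$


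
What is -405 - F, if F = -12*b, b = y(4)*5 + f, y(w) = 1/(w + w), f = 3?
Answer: -723/2 ≈ -361.50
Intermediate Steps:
y(w) = 1/(2*w)
b = 29/8 (b = ((½)/4)*5 + 3 = ((½)*(¼))*5 + 3 = (⅛)*5 + 3 = 5/8 + 3 = 29/8 ≈ 3.6250)
F = -87/2 (F = -12*29/8 = -87/2 ≈ -43.500)
-405 - F = -405 - 1*(-87/2) = -405 + 87/2 = -723/2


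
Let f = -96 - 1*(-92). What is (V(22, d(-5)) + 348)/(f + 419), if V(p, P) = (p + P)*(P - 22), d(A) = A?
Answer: -111/415 ≈ -0.26747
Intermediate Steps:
f = -4 (f = -96 + 92 = -4)
V(p, P) = (-22 + P)*(P + p) (V(p, P) = (P + p)*(-22 + P) = (-22 + P)*(P + p))
(V(22, d(-5)) + 348)/(f + 419) = (((-5)² - 22*(-5) - 22*22 - 5*22) + 348)/(-4 + 419) = ((25 + 110 - 484 - 110) + 348)/415 = (-459 + 348)*(1/415) = -111*1/415 = -111/415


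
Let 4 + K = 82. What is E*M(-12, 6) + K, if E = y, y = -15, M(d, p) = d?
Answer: 258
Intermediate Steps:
K = 78 (K = -4 + 82 = 78)
E = -15
E*M(-12, 6) + K = -15*(-12) + 78 = 180 + 78 = 258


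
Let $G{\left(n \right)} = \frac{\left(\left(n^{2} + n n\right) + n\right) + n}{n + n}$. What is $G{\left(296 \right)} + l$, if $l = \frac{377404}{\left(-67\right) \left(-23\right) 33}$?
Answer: $\frac{15480745}{50853} \approx 304.42$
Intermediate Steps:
$l = \frac{377404}{50853}$ ($l = \frac{377404}{1541 \cdot 33} = \frac{377404}{50853} \approx 7.4215$)
$G{\left(n \right)} = \frac{2 n + 2 n^{2}}{2 n}$ ($G{\left(n \right)} = \frac{\left(\left(n^{2} + n^{2}\right) + n\right) + n}{2 n} = \left(\left(2 n^{2} + n\right) + n\right) \frac{1}{2 n} = \left(\left(n + 2 n^{2}\right) + n\right) \frac{1}{2 n} = \left(2 n + 2 n^{2}\right) \frac{1}{2 n} = \frac{2 n + 2 n^{2}}{2 n}$)
$G{\left(296 \right)} + l = \left(1 + 296\right) + \frac{377404}{50853} = 297 + \frac{377404}{50853} = \frac{15480745}{50853}$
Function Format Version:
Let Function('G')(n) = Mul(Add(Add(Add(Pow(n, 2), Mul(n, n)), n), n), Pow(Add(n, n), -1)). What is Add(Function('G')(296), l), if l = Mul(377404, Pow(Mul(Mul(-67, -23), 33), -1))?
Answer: Rational(15480745, 50853) ≈ 304.42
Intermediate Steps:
l = Rational(377404, 50853) (l = Mul(377404, Pow(Mul(1541, 33), -1)) = Mul(377404, Pow(50853, -1)) = Mul(377404, Rational(1, 50853)) = Rational(377404, 50853) ≈ 7.4215)
Function('G')(n) = Mul(Rational(1, 2), Pow(n, -1), Add(Mul(2, n), Mul(2, Pow(n, 2)))) (Function('G')(n) = Mul(Add(Add(Add(Pow(n, 2), Pow(n, 2)), n), n), Pow(Mul(2, n), -1)) = Mul(Add(Add(Mul(2, Pow(n, 2)), n), n), Mul(Rational(1, 2), Pow(n, -1))) = Mul(Add(Add(n, Mul(2, Pow(n, 2))), n), Mul(Rational(1, 2), Pow(n, -1))) = Mul(Add(Mul(2, n), Mul(2, Pow(n, 2))), Mul(Rational(1, 2), Pow(n, -1))) = Mul(Rational(1, 2), Pow(n, -1), Add(Mul(2, n), Mul(2, Pow(n, 2)))))
Add(Function('G')(296), l) = Add(Add(1, 296), Rational(377404, 50853)) = Add(297, Rational(377404, 50853)) = Rational(15480745, 50853)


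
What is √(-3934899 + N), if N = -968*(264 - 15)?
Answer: I*√4175931 ≈ 2043.5*I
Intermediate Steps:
N = -241032 (N = -968*249 = -241032)
√(-3934899 + N) = √(-3934899 - 241032) = √(-4175931) = I*√4175931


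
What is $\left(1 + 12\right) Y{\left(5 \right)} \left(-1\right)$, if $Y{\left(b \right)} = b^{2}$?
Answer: $-325$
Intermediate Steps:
$\left(1 + 12\right) Y{\left(5 \right)} \left(-1\right) = \left(1 + 12\right) 5^{2} \left(-1\right) = 13 \cdot 25 \left(-1\right) = 325 \left(-1\right) = -325$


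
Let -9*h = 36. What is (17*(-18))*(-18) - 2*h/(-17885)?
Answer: 98510572/17885 ≈ 5508.0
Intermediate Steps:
h = -4 (h = -⅑*36 = -4)
(17*(-18))*(-18) - 2*h/(-17885) = (17*(-18))*(-18) - 2*(-4)/(-17885) = -306*(-18) + 8*(-1/17885) = 5508 - 8/17885 = 98510572/17885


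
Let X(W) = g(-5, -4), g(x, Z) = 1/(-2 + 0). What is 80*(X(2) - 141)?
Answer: -11320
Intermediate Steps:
g(x, Z) = -1/2 (g(x, Z) = 1/(-2) = -1/2)
X(W) = -1/2
80*(X(2) - 141) = 80*(-1/2 - 141) = 80*(-283/2) = -11320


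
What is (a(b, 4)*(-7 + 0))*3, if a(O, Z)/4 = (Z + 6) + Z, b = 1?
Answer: -1176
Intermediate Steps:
a(O, Z) = 24 + 8*Z (a(O, Z) = 4*((Z + 6) + Z) = 4*((6 + Z) + Z) = 4*(6 + 2*Z) = 24 + 8*Z)
(a(b, 4)*(-7 + 0))*3 = ((24 + 8*4)*(-7 + 0))*3 = ((24 + 32)*(-7))*3 = (56*(-7))*3 = -392*3 = -1176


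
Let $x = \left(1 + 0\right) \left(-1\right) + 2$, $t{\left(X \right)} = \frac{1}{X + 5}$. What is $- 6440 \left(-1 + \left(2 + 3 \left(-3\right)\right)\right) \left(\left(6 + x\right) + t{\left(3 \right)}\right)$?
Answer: $367080$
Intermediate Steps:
$t{\left(X \right)} = \frac{1}{5 + X}$
$x = 1$ ($x = 1 \left(-1\right) + 2 = -1 + 2 = 1$)
$- 6440 \left(-1 + \left(2 + 3 \left(-3\right)\right)\right) \left(\left(6 + x\right) + t{\left(3 \right)}\right) = - 6440 \left(-1 + \left(2 + 3 \left(-3\right)\right)\right) \left(\left(6 + 1\right) + \frac{1}{5 + 3}\right) = - 6440 \left(-1 + \left(2 - 9\right)\right) \left(7 + \frac{1}{8}\right) = - 6440 \left(-1 - 7\right) \left(7 + \frac{1}{8}\right) = - 6440 \left(\left(-8\right) \frac{57}{8}\right) = \left(-6440\right) \left(-57\right) = 367080$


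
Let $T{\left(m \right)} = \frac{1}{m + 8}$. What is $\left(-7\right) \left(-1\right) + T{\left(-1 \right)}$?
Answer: $\frac{50}{7} \approx 7.1429$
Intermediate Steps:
$T{\left(m \right)} = \frac{1}{8 + m}$
$\left(-7\right) \left(-1\right) + T{\left(-1 \right)} = \left(-7\right) \left(-1\right) + \frac{1}{8 - 1} = 7 + \frac{1}{7} = \frac{50}{7}$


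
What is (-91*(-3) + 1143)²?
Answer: 2005056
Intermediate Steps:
(-91*(-3) + 1143)² = (273 + 1143)² = 1416² = 2005056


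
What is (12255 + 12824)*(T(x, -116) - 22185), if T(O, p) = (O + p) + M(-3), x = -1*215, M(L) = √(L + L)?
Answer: -564678764 + 25079*I*√6 ≈ -5.6468e+8 + 61431.0*I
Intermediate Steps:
M(L) = √2*√L (M(L) = √(2*L) = √2*√L)
x = -215
T(O, p) = O + p + I*√6 (T(O, p) = (O + p) + √2*√(-3) = (O + p) + √2*(I*√3) = (O + p) + I*√6 = O + p + I*√6)
(12255 + 12824)*(T(x, -116) - 22185) = (12255 + 12824)*((-215 - 116 + I*√6) - 22185) = 25079*((-331 + I*√6) - 22185) = 25079*(-22516 + I*√6) = -564678764 + 25079*I*√6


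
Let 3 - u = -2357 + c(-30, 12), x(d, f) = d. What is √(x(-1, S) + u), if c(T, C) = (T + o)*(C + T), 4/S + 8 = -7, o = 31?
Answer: √2377 ≈ 48.755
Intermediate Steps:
S = -4/15 (S = 4/(-8 - 7) = 4/(-15) = 4*(-1/15) = -4/15 ≈ -0.26667)
c(T, C) = (31 + T)*(C + T) (c(T, C) = (T + 31)*(C + T) = (31 + T)*(C + T))
u = 2378 (u = 3 - (-2357 + ((-30)² + 31*12 + 31*(-30) + 12*(-30))) = 3 - (-2357 + (900 + 372 - 930 - 360)) = 3 - (-2357 - 18) = 3 - 1*(-2375) = 3 + 2375 = 2378)
√(x(-1, S) + u) = √(-1 + 2378) = √2377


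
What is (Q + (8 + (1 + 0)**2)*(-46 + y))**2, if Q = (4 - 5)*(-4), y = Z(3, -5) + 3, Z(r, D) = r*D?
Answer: 268324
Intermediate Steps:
Z(r, D) = D*r
y = -12 (y = -5*3 + 3 = -15 + 3 = -12)
Q = 4 (Q = -1*(-4) = 4)
(Q + (8 + (1 + 0)**2)*(-46 + y))**2 = (4 + (8 + (1 + 0)**2)*(-46 - 12))**2 = (4 + (8 + 1**2)*(-58))**2 = (4 + (8 + 1)*(-58))**2 = (4 + 9*(-58))**2 = (4 - 522)**2 = (-518)**2 = 268324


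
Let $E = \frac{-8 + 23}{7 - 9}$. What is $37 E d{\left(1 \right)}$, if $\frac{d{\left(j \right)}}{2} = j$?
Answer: $-555$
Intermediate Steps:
$E = - \frac{15}{2}$ ($E = \frac{15}{-2} = 15 \left(- \frac{1}{2}\right) = - \frac{15}{2} \approx -7.5$)
$d{\left(j \right)} = 2 j$
$37 E d{\left(1 \right)} = 37 \left(- \frac{15}{2}\right) 2 \cdot 1 = \left(- \frac{555}{2}\right) 2 = -555$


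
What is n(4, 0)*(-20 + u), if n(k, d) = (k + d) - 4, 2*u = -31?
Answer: 0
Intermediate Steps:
u = -31/2 (u = (½)*(-31) = -31/2 ≈ -15.500)
n(k, d) = -4 + d + k (n(k, d) = (d + k) - 4 = -4 + d + k)
n(4, 0)*(-20 + u) = (-4 + 0 + 4)*(-20 - 31/2) = 0*(-71/2) = 0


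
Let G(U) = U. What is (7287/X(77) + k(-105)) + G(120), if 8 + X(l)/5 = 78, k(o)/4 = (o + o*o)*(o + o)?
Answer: -458632959/50 ≈ -9.1727e+6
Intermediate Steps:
k(o) = 8*o*(o + o**2) (k(o) = 4*((o + o*o)*(o + o)) = 4*((o + o**2)*(2*o)) = 4*(2*o*(o + o**2)) = 8*o*(o + o**2))
X(l) = 350 (X(l) = -40 + 5*78 = -40 + 390 = 350)
(7287/X(77) + k(-105)) + G(120) = (7287/350 + 8*(-105)**2*(1 - 105)) + 120 = (7287*(1/350) + 8*11025*(-104)) + 120 = (1041/50 - 9172800) + 120 = -458638959/50 + 120 = -458632959/50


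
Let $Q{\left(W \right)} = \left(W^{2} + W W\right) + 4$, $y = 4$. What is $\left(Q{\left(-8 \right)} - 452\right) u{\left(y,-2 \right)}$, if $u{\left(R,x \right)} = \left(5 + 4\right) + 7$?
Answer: $-5120$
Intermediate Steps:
$u{\left(R,x \right)} = 16$ ($u{\left(R,x \right)} = 9 + 7 = 16$)
$Q{\left(W \right)} = 4 + 2 W^{2}$ ($Q{\left(W \right)} = \left(W^{2} + W^{2}\right) + 4 = 2 W^{2} + 4 = 4 + 2 W^{2}$)
$\left(Q{\left(-8 \right)} - 452\right) u{\left(y,-2 \right)} = \left(\left(4 + 2 \left(-8\right)^{2}\right) - 452\right) 16 = \left(\left(4 + 2 \cdot 64\right) - 452\right) 16 = \left(\left(4 + 128\right) - 452\right) 16 = \left(132 - 452\right) 16 = \left(-320\right) 16 = -5120$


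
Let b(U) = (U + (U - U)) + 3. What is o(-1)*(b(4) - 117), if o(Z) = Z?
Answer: 110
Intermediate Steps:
b(U) = 3 + U (b(U) = (U + 0) + 3 = U + 3 = 3 + U)
o(-1)*(b(4) - 117) = -((3 + 4) - 117) = -(7 - 117) = -1*(-110) = 110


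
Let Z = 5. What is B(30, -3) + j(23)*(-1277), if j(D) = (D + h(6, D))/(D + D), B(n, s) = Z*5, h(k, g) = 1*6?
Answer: -35883/46 ≈ -780.07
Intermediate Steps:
h(k, g) = 6
B(n, s) = 25 (B(n, s) = 5*5 = 25)
j(D) = (6 + D)/(2*D) (j(D) = (D + 6)/(D + D) = (6 + D)/((2*D)) = (6 + D)*(1/(2*D)) = (6 + D)/(2*D))
B(30, -3) + j(23)*(-1277) = 25 + ((½)*(6 + 23)/23)*(-1277) = 25 + ((½)*(1/23)*29)*(-1277) = 25 + (29/46)*(-1277) = 25 - 37033/46 = -35883/46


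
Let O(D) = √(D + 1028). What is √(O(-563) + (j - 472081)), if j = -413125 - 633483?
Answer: √(-1518689 + √465) ≈ 1232.3*I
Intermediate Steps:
j = -1046608
O(D) = √(1028 + D)
√(O(-563) + (j - 472081)) = √(√(1028 - 563) + (-1046608 - 472081)) = √(√465 - 1518689) = √(-1518689 + √465)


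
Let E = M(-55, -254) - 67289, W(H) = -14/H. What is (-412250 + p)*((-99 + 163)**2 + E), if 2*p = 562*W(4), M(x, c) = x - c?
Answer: 26031231099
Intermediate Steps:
E = -67090 (E = (-55 - 1*(-254)) - 67289 = (-55 + 254) - 67289 = 199 - 67289 = -67090)
p = -1967/2 (p = (562*(-14/4))/2 = (562*(-14*1/4))/2 = (562*(-7/2))/2 = (1/2)*(-1967) = -1967/2 ≈ -983.50)
(-412250 + p)*((-99 + 163)**2 + E) = (-412250 - 1967/2)*((-99 + 163)**2 - 67090) = -826467*(64**2 - 67090)/2 = -826467*(4096 - 67090)/2 = -826467/2*(-62994) = 26031231099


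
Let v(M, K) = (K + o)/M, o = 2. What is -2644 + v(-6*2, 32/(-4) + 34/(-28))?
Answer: -444091/168 ≈ -2643.4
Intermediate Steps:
v(M, K) = (2 + K)/M (v(M, K) = (K + 2)/M = (2 + K)/M)
-2644 + v(-6*2, 32/(-4) + 34/(-28)) = -2644 + (2 + (32/(-4) + 34/(-28)))/((-6*2)) = -2644 + (2 + (32*(-1/4) + 34*(-1/28)))/(-12) = -2644 - (2 + (-8 - 17/14))/12 = -2644 - (2 - 129/14)/12 = -2644 - 1/12*(-101/14) = -2644 + 101/168 = -444091/168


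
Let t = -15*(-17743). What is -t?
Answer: -266145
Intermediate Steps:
t = 266145
-t = -1*266145 = -266145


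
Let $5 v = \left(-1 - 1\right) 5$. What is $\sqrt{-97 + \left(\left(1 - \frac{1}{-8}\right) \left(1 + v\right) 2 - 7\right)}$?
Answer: $\frac{5 i \sqrt{17}}{2} \approx 10.308 i$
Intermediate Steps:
$v = -2$ ($v = \frac{\left(-1 - 1\right) 5}{5} = \frac{\left(-2\right) 5}{5} = \frac{1}{5} \left(-10\right) = -2$)
$\sqrt{-97 + \left(\left(1 - \frac{1}{-8}\right) \left(1 + v\right) 2 - 7\right)} = \sqrt{-97 - \left(7 - \left(1 - \frac{1}{-8}\right) \left(1 - 2\right) 2\right)} = \sqrt{-97 - \left(7 - \left(1 - - \frac{1}{8}\right) \left(\left(-1\right) 2\right)\right)} = \sqrt{-97 - \left(7 - \left(1 + \frac{1}{8}\right) \left(-2\right)\right)} = \sqrt{-97 + \left(\frac{9}{8} \left(-2\right) - 7\right)} = \sqrt{-97 - \frac{37}{4}} = \sqrt{- \frac{425}{4}} = \frac{5 i \sqrt{17}}{2}$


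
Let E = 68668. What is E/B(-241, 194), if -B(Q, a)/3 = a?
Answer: -34334/291 ≈ -117.99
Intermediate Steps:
B(Q, a) = -3*a
E/B(-241, 194) = 68668/((-3*194)) = 68668/(-582) = 68668*(-1/582) = -34334/291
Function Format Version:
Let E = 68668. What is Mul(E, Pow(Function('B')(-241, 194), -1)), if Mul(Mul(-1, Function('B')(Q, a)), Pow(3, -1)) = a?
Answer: Rational(-34334, 291) ≈ -117.99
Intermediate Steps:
Function('B')(Q, a) = Mul(-3, a)
Mul(E, Pow(Function('B')(-241, 194), -1)) = Mul(68668, Pow(Mul(-3, 194), -1)) = Mul(68668, Pow(-582, -1)) = Mul(68668, Rational(-1, 582)) = Rational(-34334, 291)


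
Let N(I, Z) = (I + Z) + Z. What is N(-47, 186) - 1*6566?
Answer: -6241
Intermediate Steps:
N(I, Z) = I + 2*Z
N(-47, 186) - 1*6566 = (-47 + 2*186) - 1*6566 = (-47 + 372) - 6566 = 325 - 6566 = -6241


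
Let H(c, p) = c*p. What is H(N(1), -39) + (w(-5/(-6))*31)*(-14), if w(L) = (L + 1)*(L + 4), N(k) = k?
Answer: -69925/18 ≈ -3884.7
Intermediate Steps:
w(L) = (1 + L)*(4 + L)
H(N(1), -39) + (w(-5/(-6))*31)*(-14) = 1*(-39) + ((4 + (-5/(-6))**2 + 5*(-5/(-6)))*31)*(-14) = -39 + ((4 + (-5*(-1/6))**2 + 5*(-5*(-1/6)))*31)*(-14) = -39 + ((4 + (5/6)**2 + 5*(5/6))*31)*(-14) = -39 + ((4 + 25/36 + 25/6)*31)*(-14) = -39 + ((319/36)*31)*(-14) = -39 + (9889/36)*(-14) = -39 - 69223/18 = -69925/18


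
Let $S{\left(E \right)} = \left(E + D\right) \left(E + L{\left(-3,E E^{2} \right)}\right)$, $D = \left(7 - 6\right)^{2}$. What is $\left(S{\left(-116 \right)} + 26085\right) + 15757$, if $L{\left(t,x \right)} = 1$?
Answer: $55067$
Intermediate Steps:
$D = 1$ ($D = 1^{2} = 1$)
$S{\left(E \right)} = \left(1 + E\right)^{2}$ ($S{\left(E \right)} = \left(E + 1\right) \left(E + 1\right) = \left(1 + E\right) \left(1 + E\right) = \left(1 + E\right)^{2}$)
$\left(S{\left(-116 \right)} + 26085\right) + 15757 = \left(\left(1 + \left(-116\right)^{2} + 2 \left(-116\right)\right) + 26085\right) + 15757 = \left(\left(1 + 13456 - 232\right) + 26085\right) + 15757 = \left(13225 + 26085\right) + 15757 = 39310 + 15757 = 55067$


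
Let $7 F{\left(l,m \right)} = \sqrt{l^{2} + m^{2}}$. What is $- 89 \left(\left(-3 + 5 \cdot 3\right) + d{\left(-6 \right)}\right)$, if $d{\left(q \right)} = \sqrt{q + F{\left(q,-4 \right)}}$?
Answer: $-1068 - \frac{89 i \sqrt{294 - 14 \sqrt{13}}}{7} \approx -1068.0 - 198.41 i$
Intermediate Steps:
$F{\left(l,m \right)} = \frac{\sqrt{l^{2} + m^{2}}}{7}$
$d{\left(q \right)} = \sqrt{q + \frac{\sqrt{16 + q^{2}}}{7}}$ ($d{\left(q \right)} = \sqrt{q + \frac{\sqrt{q^{2} + \left(-4\right)^{2}}}{7}} = \sqrt{q + \frac{\sqrt{q^{2} + 16}}{7}} = \sqrt{q + \frac{\sqrt{16 + q^{2}}}{7}}$)
$- 89 \left(\left(-3 + 5 \cdot 3\right) + d{\left(-6 \right)}\right) = - 89 \left(\left(-3 + 5 \cdot 3\right) + \frac{\sqrt{7 \sqrt{16 + \left(-6\right)^{2}} + 49 \left(-6\right)}}{7}\right) = - 89 \left(\left(-3 + 15\right) + \frac{\sqrt{7 \sqrt{16 + 36} - 294}}{7}\right) = - 89 \left(12 + \frac{\sqrt{7 \sqrt{52} - 294}}{7}\right) = - 89 \left(12 + \frac{\sqrt{7 \cdot 2 \sqrt{13} - 294}}{7}\right) = - 89 \left(12 + \frac{\sqrt{14 \sqrt{13} - 294}}{7}\right) = - 89 \left(12 + \frac{\sqrt{-294 + 14 \sqrt{13}}}{7}\right) = -1068 - \frac{89 \sqrt{-294 + 14 \sqrt{13}}}{7}$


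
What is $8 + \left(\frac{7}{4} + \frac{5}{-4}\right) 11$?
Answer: $\frac{27}{2} \approx 13.5$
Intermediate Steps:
$8 + \left(\frac{7}{4} + \frac{5}{-4}\right) 11 = 8 + \left(7 \cdot \frac{1}{4} + 5 \left(- \frac{1}{4}\right)\right) 11 = 8 + \left(\frac{7}{4} - \frac{5}{4}\right) 11 = 8 + \frac{1}{2} \cdot 11 = 8 + \frac{11}{2} = \frac{27}{2}$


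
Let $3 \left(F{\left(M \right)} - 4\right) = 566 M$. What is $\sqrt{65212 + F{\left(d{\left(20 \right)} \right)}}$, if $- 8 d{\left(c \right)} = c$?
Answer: $\frac{\sqrt{582699}}{3} \approx 254.45$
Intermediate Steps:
$d{\left(c \right)} = - \frac{c}{8}$
$F{\left(M \right)} = 4 + \frac{566 M}{3}$
$\sqrt{65212 + F{\left(d{\left(20 \right)} \right)}} = \sqrt{65212 + \left(4 + \frac{566 \left(\left(- \frac{1}{8}\right) 20\right)}{3}\right)} = \sqrt{65212 + \left(4 + \frac{566}{3} \left(- \frac{5}{2}\right)\right)} = \sqrt{65212 + \left(4 - \frac{1415}{3}\right)} = \sqrt{65212 - \frac{1403}{3}} = \sqrt{\frac{194233}{3}} = \frac{\sqrt{582699}}{3}$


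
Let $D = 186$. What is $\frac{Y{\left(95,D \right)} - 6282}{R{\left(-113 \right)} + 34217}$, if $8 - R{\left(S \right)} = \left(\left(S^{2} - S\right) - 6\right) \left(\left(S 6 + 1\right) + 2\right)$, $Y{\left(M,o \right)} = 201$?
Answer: $- \frac{6081}{8725525} \approx -0.00069692$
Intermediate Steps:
$R{\left(S \right)} = 8 - \left(3 + 6 S\right) \left(-6 + S^{2} - S\right)$ ($R{\left(S \right)} = 8 - \left(\left(S^{2} - S\right) - 6\right) \left(\left(S 6 + 1\right) + 2\right) = 8 - \left(-6 + S^{2} - S\right) \left(\left(6 S + 1\right) + 2\right) = 8 - \left(-6 + S^{2} - S\right) \left(\left(1 + 6 S\right) + 2\right) = 8 - \left(-6 + S^{2} - S\right) \left(3 + 6 S\right) = 8 - \left(3 + 6 S\right) \left(-6 + S^{2} - S\right)$)
$\frac{Y{\left(95,D \right)} - 6282}{R{\left(-113 \right)} + 34217} = \frac{201 - 6282}{\left(26 - 6 \left(-113\right)^{3} + 3 \left(-113\right)^{2} + 39 \left(-113\right)\right) + 34217} = - \frac{6081}{\left(26 - -8657382 + 3 \cdot 12769 - 4407\right) + 34217} = - \frac{6081}{\left(26 + 8657382 + 38307 - 4407\right) + 34217} = - \frac{6081}{8691308 + 34217} = - \frac{6081}{8725525}$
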